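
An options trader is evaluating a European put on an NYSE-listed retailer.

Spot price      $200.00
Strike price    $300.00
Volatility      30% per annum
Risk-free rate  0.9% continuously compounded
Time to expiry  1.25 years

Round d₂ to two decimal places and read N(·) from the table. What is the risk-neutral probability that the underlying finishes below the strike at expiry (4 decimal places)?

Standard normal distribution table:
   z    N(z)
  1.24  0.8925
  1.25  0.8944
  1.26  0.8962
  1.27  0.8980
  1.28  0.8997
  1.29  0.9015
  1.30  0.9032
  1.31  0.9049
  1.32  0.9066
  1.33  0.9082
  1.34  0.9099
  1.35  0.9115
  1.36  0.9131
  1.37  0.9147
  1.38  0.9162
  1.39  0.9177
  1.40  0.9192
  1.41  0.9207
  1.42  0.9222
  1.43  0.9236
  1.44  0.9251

σ√T = 0.3 × 1.1180 = 0.3354
ln(S/K) + (r + σ²/2)T = ln(200/300) + (0.009 + 0.3²/2)·1.25 = -0.4055 + 0.0675 = -0.3380
d₁ = -0.3380 / 0.3354 = -1.0076 ≈ -1.01
d₂ = d₁ − σ√T = -1.0076 − 0.3354 = -1.3430 ≈ -1.34
Risk-neutral Pr[S_T < K] = N(−d₂) = N(1.34) = 0.9099

0.9099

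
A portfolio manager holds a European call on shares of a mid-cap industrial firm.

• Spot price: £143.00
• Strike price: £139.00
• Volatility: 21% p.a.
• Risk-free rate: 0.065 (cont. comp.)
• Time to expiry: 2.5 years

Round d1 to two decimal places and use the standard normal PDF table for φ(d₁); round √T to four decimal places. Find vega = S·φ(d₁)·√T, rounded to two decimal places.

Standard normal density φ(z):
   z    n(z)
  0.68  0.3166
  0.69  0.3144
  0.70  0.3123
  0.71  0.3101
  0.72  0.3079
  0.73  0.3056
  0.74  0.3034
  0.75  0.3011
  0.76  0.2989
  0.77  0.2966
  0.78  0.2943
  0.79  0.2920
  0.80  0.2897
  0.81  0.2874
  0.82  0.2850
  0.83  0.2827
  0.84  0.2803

68.60

T = 2.5;  σ√T = 0.3320
d₁ = [ln(143/139) + (0.065 + 0.21²/2)·2.5] / 0.3320 = [0.0284 + 0.2176] / 0.3320 = 0.7409 ⇒ 0.74
√T = √2.5 = 1.5811
φ(d₁) = φ(0.74) = 0.3034
vega = S·φ(d₁)·√T = 143·0.3034·1.5811 = 68.5979
(The put has the same vega.)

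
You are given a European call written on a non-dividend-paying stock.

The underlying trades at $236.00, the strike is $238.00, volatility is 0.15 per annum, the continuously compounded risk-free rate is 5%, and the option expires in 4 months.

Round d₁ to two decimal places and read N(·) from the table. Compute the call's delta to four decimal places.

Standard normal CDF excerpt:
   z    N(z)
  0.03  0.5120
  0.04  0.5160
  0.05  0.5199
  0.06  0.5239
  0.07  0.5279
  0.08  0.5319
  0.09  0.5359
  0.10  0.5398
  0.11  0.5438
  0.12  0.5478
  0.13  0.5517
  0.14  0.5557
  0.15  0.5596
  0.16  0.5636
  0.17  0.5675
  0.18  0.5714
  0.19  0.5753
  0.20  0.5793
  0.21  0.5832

0.5557

σ√T = 0.15·√0.3333 = 0.0866
d₁ = [ln(236/238) + (0.05 + 0.15²/2)·0.3333] / 0.0866 = [-0.0084 + 0.0204] / 0.0866 = 0.1383 → 0.14
N(d₁) = N(0.14) = 0.5557
Δ_call = N(d₁) = 0.5557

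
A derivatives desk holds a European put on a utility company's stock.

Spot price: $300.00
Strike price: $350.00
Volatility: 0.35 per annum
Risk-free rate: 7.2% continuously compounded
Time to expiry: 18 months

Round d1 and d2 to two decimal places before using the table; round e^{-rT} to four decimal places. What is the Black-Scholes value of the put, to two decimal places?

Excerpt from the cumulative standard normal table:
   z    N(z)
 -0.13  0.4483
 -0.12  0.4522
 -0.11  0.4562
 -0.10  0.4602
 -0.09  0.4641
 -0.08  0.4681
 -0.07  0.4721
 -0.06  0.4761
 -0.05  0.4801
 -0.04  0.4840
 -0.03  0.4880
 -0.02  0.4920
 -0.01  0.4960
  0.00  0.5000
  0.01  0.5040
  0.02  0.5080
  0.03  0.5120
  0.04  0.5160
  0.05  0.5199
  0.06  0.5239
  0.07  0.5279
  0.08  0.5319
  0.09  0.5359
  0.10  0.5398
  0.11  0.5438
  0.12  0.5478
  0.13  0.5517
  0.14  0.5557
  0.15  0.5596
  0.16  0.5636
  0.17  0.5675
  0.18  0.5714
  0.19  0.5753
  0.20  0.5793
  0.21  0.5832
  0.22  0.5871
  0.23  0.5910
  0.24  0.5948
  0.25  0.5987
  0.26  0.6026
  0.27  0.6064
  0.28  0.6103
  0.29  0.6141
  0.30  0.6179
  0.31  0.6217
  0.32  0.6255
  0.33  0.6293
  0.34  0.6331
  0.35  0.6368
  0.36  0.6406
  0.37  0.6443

$59.65

σ√T = 0.35·√1.5 = 0.4287
ln(S/K) + (r + σ²/2)T = ln(300/350) + (0.072 + 0.35²/2)·1.5 = -0.1542 + 0.1999 = 0.0457
d₁ = 0.0457 / 0.4287 = 0.1067 → 0.11
d₂ = d₁ − σ√T = 0.1067 − 0.4287 = -0.3220 → -0.32
exp(−rT) = exp(−0.072·1.5) = 0.8976
N(−d₂) = N(0.32) = 0.6255;  N(−d₁) = N(-0.11) = 0.4562
P = 350·0.8976·0.6255 − 300·0.4562 = 196.5071 − 136.8600 = 59.6471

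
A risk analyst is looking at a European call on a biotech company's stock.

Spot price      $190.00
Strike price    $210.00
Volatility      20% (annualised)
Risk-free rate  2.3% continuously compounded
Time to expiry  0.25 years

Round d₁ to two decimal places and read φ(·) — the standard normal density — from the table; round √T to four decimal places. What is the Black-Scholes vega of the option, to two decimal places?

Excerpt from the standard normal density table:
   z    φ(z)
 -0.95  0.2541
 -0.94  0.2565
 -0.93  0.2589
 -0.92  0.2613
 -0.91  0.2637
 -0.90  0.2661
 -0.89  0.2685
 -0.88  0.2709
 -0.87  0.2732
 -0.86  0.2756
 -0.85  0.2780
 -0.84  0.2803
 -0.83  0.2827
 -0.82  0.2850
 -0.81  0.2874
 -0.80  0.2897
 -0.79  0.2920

25.51

σ√T = 0.2·√0.25 = 0.1000
ln(S/K) + (r + σ²/2)T = ln(190/210) + (0.023 + 0.2²/2)·0.25 = -0.1001 + 0.0108 = -0.0893
d₁ = -0.0893 / 0.1000 = -0.8933 ⇒ -0.89
√T = √0.25 = 0.5000
φ(d₁) = φ(-0.89) = 0.2685
vega = S·φ(d₁)·√T = 190·0.2685·0.5000 = 25.5075
(Call and put vega coincide under Black-Scholes.)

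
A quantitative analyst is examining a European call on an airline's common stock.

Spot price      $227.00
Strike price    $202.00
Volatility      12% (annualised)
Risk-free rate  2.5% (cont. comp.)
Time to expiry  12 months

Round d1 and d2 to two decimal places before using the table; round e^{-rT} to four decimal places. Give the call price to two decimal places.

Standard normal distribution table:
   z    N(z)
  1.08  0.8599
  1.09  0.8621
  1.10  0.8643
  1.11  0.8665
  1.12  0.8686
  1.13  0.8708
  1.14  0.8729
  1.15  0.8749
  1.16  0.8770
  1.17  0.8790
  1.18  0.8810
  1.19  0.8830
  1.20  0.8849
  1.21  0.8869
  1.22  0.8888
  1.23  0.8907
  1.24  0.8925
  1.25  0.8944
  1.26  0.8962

σ√T = 0.12 × 1.0000 = 0.1200
d₁ = [ln(227/202) + (0.025 + ½·0.12²)·1] / (σ√T) = (0.1167 + 0.0322) / 0.1200 = 1.2407 which rounds to 1.24
d₂ = 1.2407 − 0.1200 = 1.1207 which rounds to 1.12
exp(−rT) = exp(−0.025·1) = 0.9753
N(d₁) = N(1.24) = 0.8925;  N(d₂) = N(1.12) = 0.8686
C = 227·0.8925 − 202·0.9753·0.8686 = 202.5975 − 171.1234 = 31.4741

$31.47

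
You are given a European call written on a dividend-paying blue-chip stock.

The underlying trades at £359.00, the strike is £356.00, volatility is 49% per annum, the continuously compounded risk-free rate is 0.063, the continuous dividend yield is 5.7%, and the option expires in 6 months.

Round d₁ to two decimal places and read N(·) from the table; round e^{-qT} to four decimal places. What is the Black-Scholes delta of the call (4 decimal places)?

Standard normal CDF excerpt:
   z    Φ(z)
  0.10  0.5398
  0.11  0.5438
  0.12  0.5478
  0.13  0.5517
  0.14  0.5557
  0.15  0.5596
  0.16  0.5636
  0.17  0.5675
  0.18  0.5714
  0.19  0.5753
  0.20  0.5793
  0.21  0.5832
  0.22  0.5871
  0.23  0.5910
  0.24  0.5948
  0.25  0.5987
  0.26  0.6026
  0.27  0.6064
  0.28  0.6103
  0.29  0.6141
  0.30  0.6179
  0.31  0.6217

0.5668

T = 0.5;  σ√T = 0.3465
ln(S/K) + (r − q + σ²/2)T = ln(359/356) + (0.063 − 0.057 + 0.49²/2)·0.5 = 0.0084 + 0.0630 = 0.0714
d₁ = 0.0714 / 0.3465 = 0.2061 ≈ 0.21
N(d₁) = N(0.21) = 0.5832
Δ_call = exp(−qT)·N(d₁) = 0.9719·0.5832 = 0.5668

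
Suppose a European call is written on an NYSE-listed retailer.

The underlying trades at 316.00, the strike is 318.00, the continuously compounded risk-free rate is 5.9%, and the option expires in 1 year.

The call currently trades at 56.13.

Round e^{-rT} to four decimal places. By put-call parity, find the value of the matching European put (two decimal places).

39.91

exp(−rT) = exp(−0.059·1) = 0.9427
Put-call parity: C − P = S − K·e^(−rT) = 316 − 318·0.9427 = 316 − 299.7786 = 16.2214
P = C − (C − P) = 56.13 − (16.2214) = 39.9086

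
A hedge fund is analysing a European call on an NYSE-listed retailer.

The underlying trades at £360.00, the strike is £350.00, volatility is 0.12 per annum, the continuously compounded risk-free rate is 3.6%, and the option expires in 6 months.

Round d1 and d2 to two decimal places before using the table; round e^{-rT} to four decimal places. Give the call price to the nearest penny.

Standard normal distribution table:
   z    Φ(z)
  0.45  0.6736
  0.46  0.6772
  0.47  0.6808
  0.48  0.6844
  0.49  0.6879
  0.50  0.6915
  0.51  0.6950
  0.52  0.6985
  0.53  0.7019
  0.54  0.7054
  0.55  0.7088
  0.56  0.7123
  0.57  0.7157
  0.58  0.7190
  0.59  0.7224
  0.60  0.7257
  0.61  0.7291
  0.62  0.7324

σ√T = 0.12 × 0.7071 = 0.0849
d₁ = [ln(360/350) + (0.036 + ½·0.12²)·0.5] / (σ√T) = (0.0282 + 0.0216) / 0.0849 = 0.5866 → 0.59
d₂ = 0.5866 − 0.0849 = 0.5017 → 0.50
e^(−rT) = e^(−0.036·0.5) = 0.9822
N(d₁) = N(0.59) = 0.7224;  N(d₂) = N(0.50) = 0.6915
C = 360·0.7224 − 350·0.9822·0.6915 = 260.0640 − 237.7170 = 22.3470

£22.35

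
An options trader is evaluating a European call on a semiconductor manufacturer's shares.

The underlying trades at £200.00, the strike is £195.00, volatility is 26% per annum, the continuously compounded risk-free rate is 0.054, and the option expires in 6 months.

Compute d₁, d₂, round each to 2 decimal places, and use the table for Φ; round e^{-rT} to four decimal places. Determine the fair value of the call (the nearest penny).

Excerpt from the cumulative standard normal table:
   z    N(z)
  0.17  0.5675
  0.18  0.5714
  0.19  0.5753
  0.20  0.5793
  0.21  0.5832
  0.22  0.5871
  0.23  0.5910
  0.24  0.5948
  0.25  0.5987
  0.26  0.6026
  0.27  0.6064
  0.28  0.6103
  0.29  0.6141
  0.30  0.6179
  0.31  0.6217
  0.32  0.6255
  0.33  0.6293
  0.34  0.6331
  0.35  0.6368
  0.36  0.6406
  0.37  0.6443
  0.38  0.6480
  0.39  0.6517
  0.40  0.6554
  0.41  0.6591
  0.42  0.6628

T = 0.5;  σ√T = 0.1838
d₁ = [ln(200/195) + (0.054 + 0.26²/2)·0.5] / 0.1838 = [0.0253 + 0.0439] / 0.1838 = 0.3765 which rounds to 0.38
d₂ = d₁ − σ√T = 0.3765 − 0.1838 = 0.1926 which rounds to 0.19
exp(−rT) = exp(−0.054·0.5) = 0.9734
N(d₁) = N(0.38) = 0.6480;  N(d₂) = N(0.19) = 0.5753
C = 200·0.6480 − 195·0.9734·0.5753 = 129.6000 − 109.1994 = 20.4006

£20.40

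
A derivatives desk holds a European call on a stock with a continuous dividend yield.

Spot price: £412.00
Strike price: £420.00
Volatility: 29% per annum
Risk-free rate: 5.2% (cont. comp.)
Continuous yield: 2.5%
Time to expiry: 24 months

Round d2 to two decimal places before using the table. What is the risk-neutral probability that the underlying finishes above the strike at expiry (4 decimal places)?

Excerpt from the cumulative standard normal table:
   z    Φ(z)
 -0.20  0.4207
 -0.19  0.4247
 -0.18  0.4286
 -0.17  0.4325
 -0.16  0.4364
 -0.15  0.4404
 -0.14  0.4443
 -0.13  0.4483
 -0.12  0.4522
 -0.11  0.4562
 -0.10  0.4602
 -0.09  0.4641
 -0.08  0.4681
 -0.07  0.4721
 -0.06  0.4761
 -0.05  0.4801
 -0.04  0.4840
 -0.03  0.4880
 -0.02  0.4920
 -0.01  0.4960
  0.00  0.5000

0.4522

T = 2;  σ√T = 0.4101
d₁ = [ln(412/420) + (0.052 − 0.025 + 0.29²/2)·2] / 0.4101 = [-0.0192 + 0.1381] / 0.4101 = 0.2898 which rounds to 0.29
d₂ = d₁ − σ√T = 0.2898 − 0.4101 = -0.1203 which rounds to -0.12
Pr(exercise) under Q = N(d₂) = 0.4522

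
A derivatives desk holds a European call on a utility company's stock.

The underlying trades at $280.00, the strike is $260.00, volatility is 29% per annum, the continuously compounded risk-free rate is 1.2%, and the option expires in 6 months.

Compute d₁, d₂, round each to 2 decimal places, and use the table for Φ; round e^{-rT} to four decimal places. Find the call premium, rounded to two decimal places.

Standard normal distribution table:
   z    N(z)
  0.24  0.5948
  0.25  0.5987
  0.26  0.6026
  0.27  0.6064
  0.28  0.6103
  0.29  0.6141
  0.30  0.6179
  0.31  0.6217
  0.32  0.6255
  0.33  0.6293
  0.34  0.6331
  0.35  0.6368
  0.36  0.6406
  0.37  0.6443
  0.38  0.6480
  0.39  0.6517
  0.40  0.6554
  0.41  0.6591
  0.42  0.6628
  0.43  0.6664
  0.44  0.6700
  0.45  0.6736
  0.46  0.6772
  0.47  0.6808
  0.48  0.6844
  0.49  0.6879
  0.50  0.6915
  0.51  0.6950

σ√T = 0.29 × 0.7071 = 0.2051
ln(S/K) + (r + σ²/2)T = ln(280/260) + (0.012 + 0.29²/2)·0.5 = 0.0741 + 0.0270 = 0.1011
d₁ = 0.1011 / 0.2051 = 0.4932 which rounds to 0.49
d₂ = d₁ − σ√T = 0.4932 − 0.2051 = 0.2881 which rounds to 0.29
exp(−rT) = exp(−0.012·0.5) = 0.9940
C = 280·N(0.49) − 260·0.9940·N(0.29) = 280·0.6879 − 260·0.9940·0.6141 = 192.6120 − 158.7080 = 33.9040

$33.90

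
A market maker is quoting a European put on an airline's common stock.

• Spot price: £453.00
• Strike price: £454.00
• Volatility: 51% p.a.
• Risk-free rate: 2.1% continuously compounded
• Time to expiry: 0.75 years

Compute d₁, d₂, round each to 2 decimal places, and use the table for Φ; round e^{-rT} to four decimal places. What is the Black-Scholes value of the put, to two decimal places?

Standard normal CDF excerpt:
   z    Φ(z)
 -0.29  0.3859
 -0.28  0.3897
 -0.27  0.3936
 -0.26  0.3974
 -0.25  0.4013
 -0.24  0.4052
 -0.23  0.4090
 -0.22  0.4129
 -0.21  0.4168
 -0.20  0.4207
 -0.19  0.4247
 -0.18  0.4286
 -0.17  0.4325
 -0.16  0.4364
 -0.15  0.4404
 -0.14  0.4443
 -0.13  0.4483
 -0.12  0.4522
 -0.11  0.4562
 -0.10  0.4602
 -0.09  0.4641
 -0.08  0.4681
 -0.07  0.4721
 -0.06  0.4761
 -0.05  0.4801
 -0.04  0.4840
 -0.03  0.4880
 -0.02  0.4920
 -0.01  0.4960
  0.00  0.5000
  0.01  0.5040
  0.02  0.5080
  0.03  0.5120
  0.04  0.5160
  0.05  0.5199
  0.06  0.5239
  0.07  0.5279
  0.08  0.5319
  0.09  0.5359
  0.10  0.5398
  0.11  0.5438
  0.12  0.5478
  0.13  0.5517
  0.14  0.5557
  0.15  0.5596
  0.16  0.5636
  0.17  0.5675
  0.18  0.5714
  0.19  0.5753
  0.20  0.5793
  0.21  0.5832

T = 0.75;  σ√T = 0.4417
d₁ = [ln(453/454) + (0.021 + ½·0.51²)·0.75] / (σ√T) = (-0.0022 + 0.1133) / 0.4417 = 0.2515 which rounds to 0.25
d₂ = 0.2515 − 0.4417 = -0.1902 which rounds to -0.19
e^(−rT) = e^(−0.021·0.75) = 0.9844
N(−d₂) = N(0.19) = 0.5753;  N(−d₁) = N(-0.25) = 0.4013
P = 454·0.9844·0.5753 − 453·0.4013 = 257.1117 − 181.7889 = 75.3228

£75.32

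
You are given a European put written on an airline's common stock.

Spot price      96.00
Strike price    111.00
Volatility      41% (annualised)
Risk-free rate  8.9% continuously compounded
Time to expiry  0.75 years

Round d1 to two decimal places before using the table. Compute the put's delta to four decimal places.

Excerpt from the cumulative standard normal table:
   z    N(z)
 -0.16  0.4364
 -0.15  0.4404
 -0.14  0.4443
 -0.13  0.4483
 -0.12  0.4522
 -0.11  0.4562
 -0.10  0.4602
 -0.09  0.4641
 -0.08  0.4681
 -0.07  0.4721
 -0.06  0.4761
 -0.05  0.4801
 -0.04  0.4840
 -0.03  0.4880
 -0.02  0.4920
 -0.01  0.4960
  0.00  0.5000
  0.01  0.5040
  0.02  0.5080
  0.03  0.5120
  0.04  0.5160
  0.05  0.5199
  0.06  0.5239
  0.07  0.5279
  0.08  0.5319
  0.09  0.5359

σ√T = 0.41·√0.75 = 0.3551
d₁ = [ln(96/111) + (0.089 + 0.41²/2)·0.75] / 0.3551 = [-0.1452 + 0.1298] / 0.3551 = -0.0434 ≈ -0.04
N(d₁) = N(-0.04) = 0.4840
Δ_put = N(d₁) − 1 = 0.4840 − 1 = -0.5160

-0.5160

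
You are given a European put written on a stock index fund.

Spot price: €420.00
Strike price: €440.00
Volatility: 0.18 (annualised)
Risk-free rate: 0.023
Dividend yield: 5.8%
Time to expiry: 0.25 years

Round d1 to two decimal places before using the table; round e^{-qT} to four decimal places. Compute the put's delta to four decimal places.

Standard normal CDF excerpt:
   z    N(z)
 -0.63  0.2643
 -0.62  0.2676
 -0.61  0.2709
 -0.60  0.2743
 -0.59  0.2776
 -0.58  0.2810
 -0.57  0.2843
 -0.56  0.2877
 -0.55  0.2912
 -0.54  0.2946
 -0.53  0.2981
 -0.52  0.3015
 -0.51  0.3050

-0.7054

σ√T = 0.18 × 0.5000 = 0.0900
ln(S/K) + (r − q + σ²/2)T = ln(420/440) + (0.023 − 0.058 + 0.18²/2)·0.25 = -0.0465 − 0.0047 = -0.0512
d₁ = -0.0512 / 0.0900 = -0.5691 ⇒ -0.57
N(d₁) = N(-0.57) = 0.2843
Δ_put = e^(−qT)·(N(d₁) − 1) = 0.9856·(0.2843 − 1) = -0.7054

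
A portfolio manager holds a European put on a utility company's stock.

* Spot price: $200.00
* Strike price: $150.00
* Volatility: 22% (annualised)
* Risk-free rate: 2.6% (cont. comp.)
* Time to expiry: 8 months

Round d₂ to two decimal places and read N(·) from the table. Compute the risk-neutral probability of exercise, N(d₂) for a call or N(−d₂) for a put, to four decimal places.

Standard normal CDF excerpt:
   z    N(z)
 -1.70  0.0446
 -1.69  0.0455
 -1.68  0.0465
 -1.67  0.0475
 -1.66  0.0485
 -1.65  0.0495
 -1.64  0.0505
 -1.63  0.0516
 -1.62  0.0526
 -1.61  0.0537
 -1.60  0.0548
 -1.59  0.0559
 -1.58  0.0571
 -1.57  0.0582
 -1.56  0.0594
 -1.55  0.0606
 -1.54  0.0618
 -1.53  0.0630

σ√T = 0.22·√0.6667 = 0.1796
d₁ = [ln(200/150) + (0.026 + ½·0.22²)·0.6667] / (σ√T) = (0.2877 + 0.0335) / 0.1796 = 1.7878 which rounds to 1.79
d₂ = 1.7878 − 0.1796 = 1.6082 which rounds to 1.61
Pr(exercise) under Q = N(−d₂) = N(-1.61) = 0.0537

0.0537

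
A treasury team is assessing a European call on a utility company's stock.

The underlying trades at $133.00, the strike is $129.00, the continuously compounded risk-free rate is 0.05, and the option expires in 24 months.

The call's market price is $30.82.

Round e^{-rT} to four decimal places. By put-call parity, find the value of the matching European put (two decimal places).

exp(−rT) = exp(−0.05·2) = 0.9048
Put-call parity: C − P = S − K·e^(−rT) = 133 − 129·0.9048 = 133 − 116.7192 = 16.2808
P = C − (C − P) = 30.82 − (16.2808) = 14.5392

$14.54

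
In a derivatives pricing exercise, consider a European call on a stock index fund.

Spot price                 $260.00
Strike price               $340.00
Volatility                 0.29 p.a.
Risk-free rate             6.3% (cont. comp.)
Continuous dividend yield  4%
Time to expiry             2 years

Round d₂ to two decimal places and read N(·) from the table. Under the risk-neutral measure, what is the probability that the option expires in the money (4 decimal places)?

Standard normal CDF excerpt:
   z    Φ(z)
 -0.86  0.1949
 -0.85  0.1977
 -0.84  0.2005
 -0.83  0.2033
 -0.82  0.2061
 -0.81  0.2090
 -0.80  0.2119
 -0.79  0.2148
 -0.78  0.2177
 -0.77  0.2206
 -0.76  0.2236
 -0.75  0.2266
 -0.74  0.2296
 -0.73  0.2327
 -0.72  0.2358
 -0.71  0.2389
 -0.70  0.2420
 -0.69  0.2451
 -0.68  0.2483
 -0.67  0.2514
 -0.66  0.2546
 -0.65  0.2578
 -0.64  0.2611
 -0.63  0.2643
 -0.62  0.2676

σ√T = 0.29 × 1.4142 = 0.4101
d₁ = [ln(260/340) + (0.063 − 0.04 + 0.29²/2)·2] / 0.4101 = [-0.2683 + 0.1301] / 0.4101 = -0.3369 ≈ -0.34
d₂ = d₁ − σ√T = -0.3369 − 0.4101 = -0.7470 ≈ -0.75
Pr(exercise) under Q = N(d₂) = 0.2266

0.2266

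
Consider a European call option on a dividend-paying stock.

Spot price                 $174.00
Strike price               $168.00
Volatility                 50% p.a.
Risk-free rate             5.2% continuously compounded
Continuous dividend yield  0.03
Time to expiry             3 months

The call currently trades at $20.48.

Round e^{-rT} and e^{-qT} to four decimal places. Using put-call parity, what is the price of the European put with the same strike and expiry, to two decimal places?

$13.62

exp(−qT) = exp(−0.03·0.25) = 0.9925;  exp(−rT) = exp(−0.052·0.25) = 0.9871
Put-call parity: C − P = S·e^(−qT) − K·e^(−rT) = 174·0.9925 − 168·0.9871 = 172.6950 − 165.8328 = 6.8622
P = C − (C − P) = 20.48 − (6.8622) = 13.6178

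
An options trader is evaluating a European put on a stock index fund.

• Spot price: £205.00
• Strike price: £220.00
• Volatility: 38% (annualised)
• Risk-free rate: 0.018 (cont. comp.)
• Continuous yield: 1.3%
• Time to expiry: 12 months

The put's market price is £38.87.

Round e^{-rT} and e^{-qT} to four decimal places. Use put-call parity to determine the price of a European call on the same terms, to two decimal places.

£25.14

exp(−qT) = exp(−0.013·1) = 0.9871;  exp(−rT) = exp(−0.018·1) = 0.9822
Put-call parity: C − P = S·e^(−qT) − K·e^(−rT) = 205·0.9871 − 220·0.9822 = 202.3555 − 216.0840 = -13.7285
C = P + (C − P) = 38.87 + (-13.7285) = 25.1415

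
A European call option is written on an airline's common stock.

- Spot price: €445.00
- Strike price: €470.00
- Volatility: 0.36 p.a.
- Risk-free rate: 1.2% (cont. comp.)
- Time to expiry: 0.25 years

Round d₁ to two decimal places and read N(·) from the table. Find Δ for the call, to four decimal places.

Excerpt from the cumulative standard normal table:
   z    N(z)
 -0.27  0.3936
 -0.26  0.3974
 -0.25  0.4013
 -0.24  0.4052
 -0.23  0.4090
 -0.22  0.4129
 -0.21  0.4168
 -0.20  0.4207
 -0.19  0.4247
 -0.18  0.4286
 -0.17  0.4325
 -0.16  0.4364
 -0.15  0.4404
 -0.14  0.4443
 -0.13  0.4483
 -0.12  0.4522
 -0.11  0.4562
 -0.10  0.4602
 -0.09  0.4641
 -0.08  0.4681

σ√T = 0.36·√0.25 = 0.1800
d₁ = [ln(445/470) + (0.012 + ½·0.36²)·0.25] / (σ√T) = (-0.0547 + 0.0192) / 0.1800 = -0.1970 → -0.20
N(d₁) = N(-0.20) = 0.4207
Δ_call = N(d₁) = 0.4207

0.4207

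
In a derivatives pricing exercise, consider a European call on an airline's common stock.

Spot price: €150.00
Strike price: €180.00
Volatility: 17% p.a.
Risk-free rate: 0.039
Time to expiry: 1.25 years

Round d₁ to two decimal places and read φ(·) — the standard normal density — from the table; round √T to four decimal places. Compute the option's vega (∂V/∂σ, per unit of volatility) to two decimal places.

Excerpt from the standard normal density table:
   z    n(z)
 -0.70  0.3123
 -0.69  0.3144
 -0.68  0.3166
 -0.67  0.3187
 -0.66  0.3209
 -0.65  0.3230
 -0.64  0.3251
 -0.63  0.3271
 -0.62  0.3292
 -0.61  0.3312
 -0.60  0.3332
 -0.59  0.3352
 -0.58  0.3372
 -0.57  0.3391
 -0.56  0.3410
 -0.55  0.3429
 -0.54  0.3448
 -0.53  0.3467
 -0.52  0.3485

55.54

T = 1.25;  σ√T = 0.1901
d₁ = [ln(150/180) + (0.039 + 0.17²/2)·1.25] / 0.1901 = [-0.1823 + 0.0668] / 0.1901 = -0.6077 → -0.61
√T = √1.25 = 1.1180
φ(d₁) = φ(-0.61) = 0.3312
vega = S·φ(d₁)·√T = 150·0.3312·1.1180 = 55.5422
(Vega is the same for a European call and put with the same parameters.)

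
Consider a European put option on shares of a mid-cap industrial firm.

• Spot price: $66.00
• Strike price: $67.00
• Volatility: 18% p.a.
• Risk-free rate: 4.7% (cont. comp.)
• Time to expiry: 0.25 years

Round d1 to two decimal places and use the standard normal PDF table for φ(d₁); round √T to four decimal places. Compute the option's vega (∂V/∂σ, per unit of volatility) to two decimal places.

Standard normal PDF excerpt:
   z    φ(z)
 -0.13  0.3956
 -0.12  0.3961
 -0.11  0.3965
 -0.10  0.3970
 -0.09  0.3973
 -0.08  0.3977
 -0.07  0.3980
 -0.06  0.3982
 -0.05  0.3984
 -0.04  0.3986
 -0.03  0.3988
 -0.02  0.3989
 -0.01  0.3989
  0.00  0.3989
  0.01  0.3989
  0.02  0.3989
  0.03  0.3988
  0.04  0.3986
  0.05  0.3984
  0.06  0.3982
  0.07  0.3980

13.16

T = 0.25;  σ√T = 0.0900
ln(S/K) + (r + σ²/2)T = ln(66/67) + (0.047 + 0.18²/2)·0.25 = -0.0150 + 0.0158 = 0.0008
d₁ = 0.0008 / 0.0900 = 0.0085 → 0.01
√T = √0.25 = 0.5000
φ(d₁) = φ(0.01) = 0.3989
vega = S·φ(d₁)·√T = 66·0.3989·0.5000 = 13.1637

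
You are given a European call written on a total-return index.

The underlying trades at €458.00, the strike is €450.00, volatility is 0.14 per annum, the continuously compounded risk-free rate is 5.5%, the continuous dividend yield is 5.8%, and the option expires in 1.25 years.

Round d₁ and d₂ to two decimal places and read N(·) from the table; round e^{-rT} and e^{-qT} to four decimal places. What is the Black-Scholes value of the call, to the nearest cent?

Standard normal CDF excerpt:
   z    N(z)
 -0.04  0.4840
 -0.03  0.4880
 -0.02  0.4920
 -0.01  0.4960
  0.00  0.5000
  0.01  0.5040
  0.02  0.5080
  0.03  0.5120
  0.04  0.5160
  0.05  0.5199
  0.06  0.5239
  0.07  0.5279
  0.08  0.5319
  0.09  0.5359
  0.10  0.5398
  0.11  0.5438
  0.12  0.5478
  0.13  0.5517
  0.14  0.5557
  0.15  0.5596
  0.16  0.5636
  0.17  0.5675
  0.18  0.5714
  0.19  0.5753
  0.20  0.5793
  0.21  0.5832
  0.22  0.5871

T = 1.25;  σ√T = 0.1565
d₁ = [ln(458/450) + (0.055 − 0.058 + 0.14²/2)·1.25] / 0.1565 = [0.0176 + 0.0085] / 0.1565 = 0.1669 ≈ 0.17
d₂ = d₁ − σ√T = 0.1669 − 0.1565 = 0.0104 ≈ 0.01
exp(−qT) = exp(−0.058·1.25) = 0.9301;  exp(−rT) = exp(−0.055·1.25) = 0.9336
C = 458·0.9301·N(0.17) − 450·0.9336·N(0.01) = 458·0.9301·0.5675 − 450·0.9336·0.5040 = 241.7469 − 211.7405 = 30.0065

€30.01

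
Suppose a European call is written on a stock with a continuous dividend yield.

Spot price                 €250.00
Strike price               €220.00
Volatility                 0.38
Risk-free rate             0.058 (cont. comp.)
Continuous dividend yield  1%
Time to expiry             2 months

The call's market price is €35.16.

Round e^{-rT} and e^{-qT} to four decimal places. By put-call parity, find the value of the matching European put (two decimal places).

exp(−qT) = exp(−0.01·0.1667) = 0.9983;  exp(−rT) = exp(−0.058·0.1667) = 0.9904
Put-call parity: C − P = S·e^(−qT) − K·e^(−rT) = 250·0.9983 − 220·0.9904 = 249.5750 − 217.8880 = 31.6870
P = C − (C − P) = 35.16 − (31.6870) = 3.4730

€3.47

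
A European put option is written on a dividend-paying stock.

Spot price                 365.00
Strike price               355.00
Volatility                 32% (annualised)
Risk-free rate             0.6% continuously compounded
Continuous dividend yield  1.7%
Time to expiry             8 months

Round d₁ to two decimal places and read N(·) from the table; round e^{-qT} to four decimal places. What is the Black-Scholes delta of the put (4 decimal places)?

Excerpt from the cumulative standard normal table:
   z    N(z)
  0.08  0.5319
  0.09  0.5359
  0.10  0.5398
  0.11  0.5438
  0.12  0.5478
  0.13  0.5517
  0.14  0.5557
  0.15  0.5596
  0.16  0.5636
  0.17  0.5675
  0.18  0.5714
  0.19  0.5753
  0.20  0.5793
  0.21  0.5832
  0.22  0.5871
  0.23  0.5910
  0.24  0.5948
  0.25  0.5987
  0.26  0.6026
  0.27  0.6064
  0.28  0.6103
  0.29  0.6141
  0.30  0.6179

-0.4121

T = 0.6667;  σ√T = 0.2613
d₁ = [ln(365/355) + (0.006 − 0.017 + 0.32²/2)·0.6667] / 0.2613 = [0.0278 + 0.0268] / 0.2613 = 0.2089 ≈ 0.21
N(d₁) = N(0.21) = 0.5832
Δ_put = exp(−qT)·(N(d₁) − 1) = 0.9887·(0.5832 − 1) = -0.4121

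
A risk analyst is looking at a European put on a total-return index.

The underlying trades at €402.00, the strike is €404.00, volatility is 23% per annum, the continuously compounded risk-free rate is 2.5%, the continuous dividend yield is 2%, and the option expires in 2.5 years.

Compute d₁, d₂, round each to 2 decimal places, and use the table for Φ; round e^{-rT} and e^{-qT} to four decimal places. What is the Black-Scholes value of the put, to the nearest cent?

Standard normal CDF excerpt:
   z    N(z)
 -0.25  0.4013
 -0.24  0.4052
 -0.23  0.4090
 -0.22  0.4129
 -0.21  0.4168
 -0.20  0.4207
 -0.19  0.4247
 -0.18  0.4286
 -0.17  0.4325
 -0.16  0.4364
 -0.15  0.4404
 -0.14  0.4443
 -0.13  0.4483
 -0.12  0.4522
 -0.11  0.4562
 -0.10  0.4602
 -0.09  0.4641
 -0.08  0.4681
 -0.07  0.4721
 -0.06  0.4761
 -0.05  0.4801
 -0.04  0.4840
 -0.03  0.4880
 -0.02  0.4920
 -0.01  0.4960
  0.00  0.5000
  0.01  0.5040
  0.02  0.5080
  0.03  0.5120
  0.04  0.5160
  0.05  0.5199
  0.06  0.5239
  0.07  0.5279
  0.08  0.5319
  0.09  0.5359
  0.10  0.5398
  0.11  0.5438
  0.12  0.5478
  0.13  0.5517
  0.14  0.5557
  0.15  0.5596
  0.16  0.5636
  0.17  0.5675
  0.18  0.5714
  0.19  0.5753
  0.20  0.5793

€53.03

σ√T = 0.23 × 1.5811 = 0.3637
ln(S/K) + (r − q + σ²/2)T = ln(402/404) + (0.025 − 0.02 + 0.23²/2)·2.5 = -0.0050 + 0.0786 = 0.0737
d₁ = 0.0737 / 0.3637 = 0.2026 ≈ 0.20
d₂ = d₁ − σ√T = 0.2026 − 0.3637 = -0.1611 ≈ -0.16
e^(−qT) = e^(−0.02·2.5) = 0.9512;  e^(−rT) = e^(−0.025·2.5) = 0.9394
P = 404·0.9394·N(0.16) − 402·0.9512·N(-0.20) = 404·0.9394·0.5636 − 402·0.9512·0.4207 = 213.8961 − 160.8683 = 53.0278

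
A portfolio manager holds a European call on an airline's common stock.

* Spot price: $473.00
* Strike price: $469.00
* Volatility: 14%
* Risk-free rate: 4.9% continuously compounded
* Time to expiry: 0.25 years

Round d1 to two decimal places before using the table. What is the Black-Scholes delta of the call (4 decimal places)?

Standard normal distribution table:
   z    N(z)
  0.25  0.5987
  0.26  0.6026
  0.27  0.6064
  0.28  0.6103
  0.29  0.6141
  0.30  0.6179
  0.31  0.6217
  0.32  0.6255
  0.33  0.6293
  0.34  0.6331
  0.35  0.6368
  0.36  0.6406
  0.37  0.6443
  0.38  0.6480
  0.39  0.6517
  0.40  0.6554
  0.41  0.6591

0.6293

σ√T = 0.14·√0.25 = 0.0700
ln(S/K) + (r + σ²/2)T = ln(473/469) + (0.049 + 0.14²/2)·0.25 = 0.0085 + 0.0147 = 0.0232
d₁ = 0.0232 / 0.0700 = 0.3313 which rounds to 0.33
N(d₁) = N(0.33) = 0.6293
Δ_call = N(d₁) = 0.6293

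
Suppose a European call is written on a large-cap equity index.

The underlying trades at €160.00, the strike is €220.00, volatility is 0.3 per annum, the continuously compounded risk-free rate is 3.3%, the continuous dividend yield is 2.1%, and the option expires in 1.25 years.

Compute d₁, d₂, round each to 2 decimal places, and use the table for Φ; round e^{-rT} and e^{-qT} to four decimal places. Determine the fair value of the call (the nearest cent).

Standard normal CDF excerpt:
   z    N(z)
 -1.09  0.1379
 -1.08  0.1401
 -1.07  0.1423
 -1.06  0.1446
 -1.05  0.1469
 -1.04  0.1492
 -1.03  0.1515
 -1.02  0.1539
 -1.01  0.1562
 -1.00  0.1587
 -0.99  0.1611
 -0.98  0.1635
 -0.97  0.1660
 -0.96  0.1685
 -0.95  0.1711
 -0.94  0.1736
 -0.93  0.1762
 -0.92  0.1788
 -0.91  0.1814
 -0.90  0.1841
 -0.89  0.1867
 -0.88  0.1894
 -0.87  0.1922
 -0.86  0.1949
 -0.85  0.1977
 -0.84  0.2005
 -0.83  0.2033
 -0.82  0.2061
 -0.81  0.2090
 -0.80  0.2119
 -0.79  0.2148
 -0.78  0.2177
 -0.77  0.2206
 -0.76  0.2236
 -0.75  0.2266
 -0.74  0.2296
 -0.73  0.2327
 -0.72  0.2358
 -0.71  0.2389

σ√T = 0.3 × 1.1180 = 0.3354
d₁ = [ln(160/220) + (0.033 − 0.021 + 0.3²/2)·1.25] / 0.3354 = [-0.3185 + 0.0712] / 0.3354 = -0.7370 ⇒ -0.74
d₂ = d₁ − σ√T = -0.7370 − 0.3354 = -1.0724 ⇒ -1.07
exp(−qT) = exp(−0.021·1.25) = 0.9741;  exp(−rT) = exp(−0.033·1.25) = 0.9596
N(d₁) = N(-0.74) = 0.2296;  N(d₂) = N(-1.07) = 0.1423
C = 160·0.9741·0.2296 − 220·0.9596·0.1423 = 35.7845 − 30.0412 = 5.7433

€5.74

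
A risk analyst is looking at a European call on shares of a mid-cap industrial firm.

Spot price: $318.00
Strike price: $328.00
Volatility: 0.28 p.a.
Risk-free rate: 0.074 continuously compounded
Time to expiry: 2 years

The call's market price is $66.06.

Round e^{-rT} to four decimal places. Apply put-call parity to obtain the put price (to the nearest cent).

e^(−rT) = e^(−0.074·2) = 0.8624
Put-call parity: C − P = S − K·e^(−rT) = 318 − 328·0.8624 = 318 − 282.8672 = 35.1328
P = C − (C − P) = 66.06 − (35.1328) = 30.9272

$30.93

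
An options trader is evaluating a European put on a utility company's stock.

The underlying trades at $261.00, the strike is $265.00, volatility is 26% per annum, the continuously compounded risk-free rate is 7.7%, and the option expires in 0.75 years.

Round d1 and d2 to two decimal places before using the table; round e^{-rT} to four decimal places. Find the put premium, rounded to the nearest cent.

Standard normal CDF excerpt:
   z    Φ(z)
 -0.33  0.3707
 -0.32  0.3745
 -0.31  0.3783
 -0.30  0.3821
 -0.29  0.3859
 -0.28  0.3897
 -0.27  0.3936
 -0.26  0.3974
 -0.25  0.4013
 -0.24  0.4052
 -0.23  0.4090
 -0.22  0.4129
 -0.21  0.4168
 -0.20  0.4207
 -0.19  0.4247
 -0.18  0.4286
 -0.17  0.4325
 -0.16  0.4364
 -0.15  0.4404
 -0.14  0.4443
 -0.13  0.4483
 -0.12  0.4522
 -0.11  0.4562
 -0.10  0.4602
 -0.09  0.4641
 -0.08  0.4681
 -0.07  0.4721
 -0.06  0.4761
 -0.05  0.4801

$17.36

σ√T = 0.26 × 0.8660 = 0.2252
d₁ = [ln(261/265) + (0.077 + ½·0.26²)·0.75] / (σ√T) = (-0.0152 + 0.0831) / 0.2252 = 0.3015 which rounds to 0.30
d₂ = 0.3015 − 0.2252 = 0.0763 which rounds to 0.08
e^(−rT) = e^(−0.077·0.75) = 0.9439
N(−d₂) = N(-0.08) = 0.4681;  N(−d₁) = N(-0.30) = 0.3821
P = 265·0.9439·0.4681 − 261·0.3821 = 117.0875 − 99.7281 = 17.3594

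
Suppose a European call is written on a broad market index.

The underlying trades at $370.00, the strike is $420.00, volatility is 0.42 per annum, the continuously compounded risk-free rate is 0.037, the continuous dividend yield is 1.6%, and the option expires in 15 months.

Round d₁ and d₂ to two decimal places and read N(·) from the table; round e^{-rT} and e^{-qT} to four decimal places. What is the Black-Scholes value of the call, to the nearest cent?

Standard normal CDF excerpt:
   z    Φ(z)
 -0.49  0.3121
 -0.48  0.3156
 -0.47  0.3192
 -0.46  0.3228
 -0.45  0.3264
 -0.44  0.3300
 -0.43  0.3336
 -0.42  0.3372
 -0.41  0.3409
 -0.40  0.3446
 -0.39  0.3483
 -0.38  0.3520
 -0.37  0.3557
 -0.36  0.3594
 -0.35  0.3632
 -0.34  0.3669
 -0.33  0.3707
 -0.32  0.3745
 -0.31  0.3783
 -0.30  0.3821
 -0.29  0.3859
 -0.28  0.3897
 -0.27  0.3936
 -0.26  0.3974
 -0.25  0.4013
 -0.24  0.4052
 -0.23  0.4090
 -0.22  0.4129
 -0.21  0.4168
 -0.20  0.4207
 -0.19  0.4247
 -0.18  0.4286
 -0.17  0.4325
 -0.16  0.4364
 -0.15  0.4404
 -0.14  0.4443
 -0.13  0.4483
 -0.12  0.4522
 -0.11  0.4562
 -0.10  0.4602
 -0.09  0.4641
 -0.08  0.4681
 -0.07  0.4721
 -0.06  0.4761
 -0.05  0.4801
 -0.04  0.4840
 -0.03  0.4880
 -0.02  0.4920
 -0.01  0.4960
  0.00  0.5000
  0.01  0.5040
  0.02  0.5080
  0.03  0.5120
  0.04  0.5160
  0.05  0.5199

$53.35

σ√T = 0.42·√1.25 = 0.4696
d₁ = [ln(370/420) + (0.037 − 0.016 + 0.42²/2)·1.25] / 0.4696 = [-0.1268 + 0.1365] / 0.4696 = 0.0208 which rounds to 0.02
d₂ = d₁ − σ√T = 0.0208 − 0.4696 = -0.4488 which rounds to -0.45
exp(−qT) = exp(−0.016·1.25) = 0.9802;  exp(−rT) = exp(−0.037·1.25) = 0.9548
N(d₁) = N(0.02) = 0.5080;  N(d₂) = N(-0.45) = 0.3264
C = 370·0.9802·0.5080 − 420·0.9548·0.3264 = 184.2384 − 130.8916 = 53.3468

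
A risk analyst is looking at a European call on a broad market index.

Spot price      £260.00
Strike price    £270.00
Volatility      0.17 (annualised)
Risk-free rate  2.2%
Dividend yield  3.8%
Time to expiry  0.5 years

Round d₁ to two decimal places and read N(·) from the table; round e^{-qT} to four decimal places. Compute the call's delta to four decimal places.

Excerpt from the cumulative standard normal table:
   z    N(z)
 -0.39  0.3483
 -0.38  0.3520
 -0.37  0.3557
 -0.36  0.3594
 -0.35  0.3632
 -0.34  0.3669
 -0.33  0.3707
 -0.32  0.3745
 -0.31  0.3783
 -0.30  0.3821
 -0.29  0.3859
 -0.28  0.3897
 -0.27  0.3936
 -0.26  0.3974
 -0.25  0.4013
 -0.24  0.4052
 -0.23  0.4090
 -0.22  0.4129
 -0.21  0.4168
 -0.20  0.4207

σ√T = 0.17 × 0.7071 = 0.1202
d₁ = [ln(260/270) + (0.022 − 0.038 + 0.17²/2)·0.5] / 0.1202 = [-0.0377 − 0.0008] / 0.1202 = -0.3204 which rounds to -0.32
N(d₁) = N(-0.32) = 0.3745
Δ_call = e^(−qT)·N(d₁) = 0.9812·0.3745 = 0.3675

0.3675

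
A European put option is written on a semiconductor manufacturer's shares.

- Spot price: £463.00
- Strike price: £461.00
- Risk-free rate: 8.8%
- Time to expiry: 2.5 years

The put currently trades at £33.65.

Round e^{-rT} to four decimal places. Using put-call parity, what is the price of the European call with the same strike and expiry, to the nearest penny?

e^(−rT) = e^(−0.088·2.5) = 0.8025
Put-call parity: C − P = S − K·e^(−rT) = 463 − 461·0.8025 = 463 − 369.9525 = 93.0475
C = P + (C − P) = 33.65 + (93.0475) = 126.6975

£126.70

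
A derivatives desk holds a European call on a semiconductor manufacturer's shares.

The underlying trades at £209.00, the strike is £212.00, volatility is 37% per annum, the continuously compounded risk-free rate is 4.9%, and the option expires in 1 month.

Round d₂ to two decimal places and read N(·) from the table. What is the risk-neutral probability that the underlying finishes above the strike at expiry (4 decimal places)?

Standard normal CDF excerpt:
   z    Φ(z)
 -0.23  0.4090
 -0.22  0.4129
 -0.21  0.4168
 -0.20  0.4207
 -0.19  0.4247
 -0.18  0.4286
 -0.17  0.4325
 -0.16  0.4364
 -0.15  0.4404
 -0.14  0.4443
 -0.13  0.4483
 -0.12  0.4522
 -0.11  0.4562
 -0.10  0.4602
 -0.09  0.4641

0.4404

σ√T = 0.37 × 0.2887 = 0.1068
d₁ = [ln(209/212) + (0.049 + ½·0.37²)·0.08333] / (σ√T) = (-0.0143 + 0.0098) / 0.1068 = -0.0418 → -0.04
d₂ = -0.0418 − 0.1068 = -0.1486 → -0.15
Pr(exercise) under Q = N(d₂) = 0.4404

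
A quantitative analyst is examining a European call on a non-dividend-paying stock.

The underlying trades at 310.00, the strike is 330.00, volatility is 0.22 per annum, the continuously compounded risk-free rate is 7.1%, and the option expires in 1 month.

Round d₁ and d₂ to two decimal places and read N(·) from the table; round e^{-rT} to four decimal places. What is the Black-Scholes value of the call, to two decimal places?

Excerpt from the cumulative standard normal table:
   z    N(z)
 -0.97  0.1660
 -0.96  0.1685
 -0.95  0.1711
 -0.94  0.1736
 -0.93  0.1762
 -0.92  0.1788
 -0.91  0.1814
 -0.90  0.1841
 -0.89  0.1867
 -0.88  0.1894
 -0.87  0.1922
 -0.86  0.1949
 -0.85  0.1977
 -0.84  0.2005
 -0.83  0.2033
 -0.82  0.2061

T = 0.08333;  σ√T = 0.0635
d₁ = [ln(310/330) + (0.071 + 0.22²/2)·0.08333] / 0.0635 = [-0.0625 + 0.0079] / 0.0635 = -0.8595 which rounds to -0.86
d₂ = d₁ − σ√T = -0.8595 − 0.0635 = -0.9230 which rounds to -0.92
e^(−rT) = e^(−0.071·0.08333) = 0.9941
C = 310·N(-0.86) − 330·0.9941·N(-0.92) = 310·0.1949 − 330·0.9941·0.1788 = 60.4190 − 58.6559 = 1.7631

1.76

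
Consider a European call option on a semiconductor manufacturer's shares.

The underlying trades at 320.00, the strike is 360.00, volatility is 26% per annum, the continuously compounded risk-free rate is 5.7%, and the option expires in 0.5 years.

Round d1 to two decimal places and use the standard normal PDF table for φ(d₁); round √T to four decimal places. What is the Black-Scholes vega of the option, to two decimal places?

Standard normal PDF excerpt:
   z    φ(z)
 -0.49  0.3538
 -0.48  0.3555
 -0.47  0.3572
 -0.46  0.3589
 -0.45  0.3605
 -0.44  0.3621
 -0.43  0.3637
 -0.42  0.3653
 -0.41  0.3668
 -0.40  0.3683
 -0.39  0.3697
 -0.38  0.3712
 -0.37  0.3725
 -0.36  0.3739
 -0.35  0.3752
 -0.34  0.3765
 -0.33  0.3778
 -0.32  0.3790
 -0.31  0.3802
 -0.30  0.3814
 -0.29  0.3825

σ√T = 0.26·√0.5 = 0.1838
d₁ = [ln(320/360) + (0.057 + ½·0.26²)·0.5] / (σ√T) = (-0.1178 + 0.0454) / 0.1838 = -0.3937 ≈ -0.39
√T = √0.5 = 0.7071
φ(d₁) = φ(-0.39) = 0.3697
vega = S·φ(d₁)·√T = 320·0.3697·0.7071 = 83.6528

83.65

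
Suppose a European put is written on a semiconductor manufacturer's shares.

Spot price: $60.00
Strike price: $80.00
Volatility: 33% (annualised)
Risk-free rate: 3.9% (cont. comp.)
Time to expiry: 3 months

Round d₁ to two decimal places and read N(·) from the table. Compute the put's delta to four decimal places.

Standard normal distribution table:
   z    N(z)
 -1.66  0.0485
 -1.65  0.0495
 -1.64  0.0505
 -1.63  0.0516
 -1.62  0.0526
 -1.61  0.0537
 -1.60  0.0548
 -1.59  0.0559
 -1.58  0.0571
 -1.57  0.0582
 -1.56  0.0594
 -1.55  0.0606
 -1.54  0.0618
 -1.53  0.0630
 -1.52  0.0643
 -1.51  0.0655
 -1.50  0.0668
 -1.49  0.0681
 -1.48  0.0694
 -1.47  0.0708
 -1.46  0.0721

-0.9452

T = 0.25;  σ√T = 0.1650
ln(S/K) + (r + σ²/2)T = ln(60/80) + (0.039 + 0.33²/2)·0.25 = -0.2877 + 0.0234 = -0.2643
d₁ = -0.2643 / 0.1650 = -1.6019 → -1.60
N(d₁) = N(-1.60) = 0.0548
Δ_put = N(d₁) − 1 = 0.0548 − 1 = -0.9452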